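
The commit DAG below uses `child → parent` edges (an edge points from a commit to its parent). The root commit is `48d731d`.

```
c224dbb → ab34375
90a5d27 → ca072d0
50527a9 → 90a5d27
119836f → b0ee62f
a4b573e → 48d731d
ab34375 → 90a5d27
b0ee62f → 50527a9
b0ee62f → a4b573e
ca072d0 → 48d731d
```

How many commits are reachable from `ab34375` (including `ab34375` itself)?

4

Walking parent pointers from ab34375: reachable set = {48d731d, 90a5d27, ab34375, ca072d0}.
That is 4 commits.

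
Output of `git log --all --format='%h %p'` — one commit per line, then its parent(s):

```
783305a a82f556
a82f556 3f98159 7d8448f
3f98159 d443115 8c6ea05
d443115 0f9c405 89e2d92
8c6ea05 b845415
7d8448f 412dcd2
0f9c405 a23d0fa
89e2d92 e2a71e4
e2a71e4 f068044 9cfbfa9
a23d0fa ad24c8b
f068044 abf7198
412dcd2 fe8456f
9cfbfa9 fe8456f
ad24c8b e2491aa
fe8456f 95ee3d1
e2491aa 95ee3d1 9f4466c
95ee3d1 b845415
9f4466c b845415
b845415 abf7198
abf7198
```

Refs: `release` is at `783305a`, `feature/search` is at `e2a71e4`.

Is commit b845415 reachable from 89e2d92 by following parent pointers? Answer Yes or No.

Yes

Ancestors of 89e2d92 (commits reachable by following parents): {89e2d92, 95ee3d1, 9cfbfa9, abf7198, b845415, e2a71e4, f068044, fe8456f}.
b845415 is in that set, so it is an ancestor of 89e2d92.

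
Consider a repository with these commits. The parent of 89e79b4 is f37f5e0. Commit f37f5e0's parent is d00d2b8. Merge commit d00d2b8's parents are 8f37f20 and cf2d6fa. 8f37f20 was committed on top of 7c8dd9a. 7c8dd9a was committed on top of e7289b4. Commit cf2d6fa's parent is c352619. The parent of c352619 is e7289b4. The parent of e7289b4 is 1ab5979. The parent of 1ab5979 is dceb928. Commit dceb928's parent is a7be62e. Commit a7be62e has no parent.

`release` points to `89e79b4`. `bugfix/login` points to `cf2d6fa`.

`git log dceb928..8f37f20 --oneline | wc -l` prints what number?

4

Reachable from 8f37f20: {1ab5979, 7c8dd9a, 8f37f20, a7be62e, dceb928, e7289b4}.
Reachable from dceb928: {a7be62e, dceb928}.
In 8f37f20's history but not dceb928's: {1ab5979, 7c8dd9a, 8f37f20, e7289b4} — 4 commits.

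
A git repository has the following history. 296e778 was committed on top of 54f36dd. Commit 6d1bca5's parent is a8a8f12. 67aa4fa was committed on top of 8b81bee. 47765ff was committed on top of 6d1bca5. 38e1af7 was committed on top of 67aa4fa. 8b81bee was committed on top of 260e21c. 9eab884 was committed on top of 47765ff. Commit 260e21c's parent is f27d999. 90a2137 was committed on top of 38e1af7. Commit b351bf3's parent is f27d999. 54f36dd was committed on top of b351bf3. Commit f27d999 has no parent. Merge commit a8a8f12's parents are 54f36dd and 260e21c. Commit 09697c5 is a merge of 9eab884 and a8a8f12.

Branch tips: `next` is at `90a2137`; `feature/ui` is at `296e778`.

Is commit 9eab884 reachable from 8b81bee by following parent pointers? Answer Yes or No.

Ancestors of 8b81bee: {260e21c, 8b81bee, f27d999}.
9eab884 is not in that set, so it is not an ancestor of 8b81bee.

No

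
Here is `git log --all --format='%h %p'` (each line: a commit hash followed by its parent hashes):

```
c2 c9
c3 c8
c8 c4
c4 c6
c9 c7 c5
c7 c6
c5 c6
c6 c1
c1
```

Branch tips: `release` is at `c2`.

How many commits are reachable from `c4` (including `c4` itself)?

3

Walking parent pointers from c4: reachable set = {c1, c4, c6}.
That is 3 commits.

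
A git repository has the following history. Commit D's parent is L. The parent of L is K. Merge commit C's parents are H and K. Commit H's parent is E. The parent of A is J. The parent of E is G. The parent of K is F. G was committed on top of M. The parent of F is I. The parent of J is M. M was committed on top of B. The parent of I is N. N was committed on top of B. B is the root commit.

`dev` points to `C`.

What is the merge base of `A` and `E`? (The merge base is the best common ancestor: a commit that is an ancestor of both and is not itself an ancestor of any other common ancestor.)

M

Ancestors of A: {A, B, J, M}.
Ancestors of E: {B, E, G, M}.
Common ancestors: {B, M}.
Among these, M is not an ancestor of any other common ancestor — it is the merge base.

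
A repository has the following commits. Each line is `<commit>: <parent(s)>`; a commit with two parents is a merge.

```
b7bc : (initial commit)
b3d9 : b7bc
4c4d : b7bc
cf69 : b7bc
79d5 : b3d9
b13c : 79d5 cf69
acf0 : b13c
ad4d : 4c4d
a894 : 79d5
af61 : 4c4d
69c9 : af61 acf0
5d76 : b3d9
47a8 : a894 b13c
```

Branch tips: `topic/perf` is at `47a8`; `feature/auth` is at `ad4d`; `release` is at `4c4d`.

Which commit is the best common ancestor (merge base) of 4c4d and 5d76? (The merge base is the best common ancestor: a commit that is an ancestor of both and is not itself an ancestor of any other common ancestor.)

b7bc

Ancestors of 4c4d: {4c4d, b7bc}.
Ancestors of 5d76: {5d76, b3d9, b7bc}.
Common ancestors: {b7bc}.
The only common ancestor is b7bc, so it is the merge base.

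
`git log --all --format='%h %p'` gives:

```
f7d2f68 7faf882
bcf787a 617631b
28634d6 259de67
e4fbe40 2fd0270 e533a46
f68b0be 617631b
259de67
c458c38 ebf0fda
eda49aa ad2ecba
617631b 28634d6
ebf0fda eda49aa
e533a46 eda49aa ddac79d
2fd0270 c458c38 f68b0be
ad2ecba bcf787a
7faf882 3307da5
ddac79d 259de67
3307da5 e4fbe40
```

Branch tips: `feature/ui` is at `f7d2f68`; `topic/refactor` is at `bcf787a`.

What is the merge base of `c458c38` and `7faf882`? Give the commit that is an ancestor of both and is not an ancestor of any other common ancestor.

c458c38

Ancestors of c458c38: {259de67, 28634d6, 617631b, ad2ecba, bcf787a, c458c38, ebf0fda, eda49aa}.
Ancestors of 7faf882: {259de67, 28634d6, 2fd0270, 3307da5, 617631b, 7faf882, ad2ecba, bcf787a, c458c38, ddac79d, e4fbe40, e533a46, ebf0fda, eda49aa, f68b0be}.
Common ancestors: {259de67, 28634d6, 617631b, ad2ecba, bcf787a, c458c38, ebf0fda, eda49aa}.
Among these, c458c38 is not an ancestor of any other common ancestor — it is the merge base.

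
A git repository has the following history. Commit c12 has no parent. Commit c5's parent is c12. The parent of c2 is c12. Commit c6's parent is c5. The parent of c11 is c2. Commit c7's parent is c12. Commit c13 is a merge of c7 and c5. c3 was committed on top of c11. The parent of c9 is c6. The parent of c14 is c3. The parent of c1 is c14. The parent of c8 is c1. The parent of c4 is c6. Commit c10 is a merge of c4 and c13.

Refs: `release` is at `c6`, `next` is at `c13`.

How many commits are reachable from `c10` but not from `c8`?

Reachable from c10: {c10, c12, c13, c4, c5, c6, c7}.
Reachable from c8: {c1, c11, c12, c14, c2, c3, c8}.
In c10's history but not c8's: {c10, c13, c4, c5, c6, c7} — 6 commits.

6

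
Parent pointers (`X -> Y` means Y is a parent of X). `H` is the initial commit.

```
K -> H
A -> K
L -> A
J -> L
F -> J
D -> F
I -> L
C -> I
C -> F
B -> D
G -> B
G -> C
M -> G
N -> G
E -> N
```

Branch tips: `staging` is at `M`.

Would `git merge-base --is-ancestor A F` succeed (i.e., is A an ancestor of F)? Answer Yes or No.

Yes

Ancestors of F (commits reachable by following parents): {A, F, H, J, K, L}.
A is in that set, so it is an ancestor of F.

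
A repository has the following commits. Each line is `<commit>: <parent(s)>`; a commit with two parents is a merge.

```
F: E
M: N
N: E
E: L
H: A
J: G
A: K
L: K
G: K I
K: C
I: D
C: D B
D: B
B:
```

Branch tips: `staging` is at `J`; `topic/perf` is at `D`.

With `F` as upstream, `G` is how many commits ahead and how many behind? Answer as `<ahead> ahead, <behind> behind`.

2 ahead, 3 behind

Reachable from G: {B, C, D, G, I, K}.
Reachable from F: {B, C, D, E, F, K, L}.
Only in G's history (ahead): {G, I} — 2.
Only in F's history (behind): {E, F, L} — 3.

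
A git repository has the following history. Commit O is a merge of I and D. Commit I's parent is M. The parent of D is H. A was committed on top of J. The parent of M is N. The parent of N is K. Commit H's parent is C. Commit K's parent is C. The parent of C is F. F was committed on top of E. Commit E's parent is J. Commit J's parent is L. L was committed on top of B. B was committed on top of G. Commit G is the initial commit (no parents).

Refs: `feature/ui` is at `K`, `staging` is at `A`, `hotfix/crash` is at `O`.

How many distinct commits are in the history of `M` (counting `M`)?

Walking parent pointers from M: reachable set = {B, C, E, F, G, J, K, L, M, N}.
That is 10 commits.

10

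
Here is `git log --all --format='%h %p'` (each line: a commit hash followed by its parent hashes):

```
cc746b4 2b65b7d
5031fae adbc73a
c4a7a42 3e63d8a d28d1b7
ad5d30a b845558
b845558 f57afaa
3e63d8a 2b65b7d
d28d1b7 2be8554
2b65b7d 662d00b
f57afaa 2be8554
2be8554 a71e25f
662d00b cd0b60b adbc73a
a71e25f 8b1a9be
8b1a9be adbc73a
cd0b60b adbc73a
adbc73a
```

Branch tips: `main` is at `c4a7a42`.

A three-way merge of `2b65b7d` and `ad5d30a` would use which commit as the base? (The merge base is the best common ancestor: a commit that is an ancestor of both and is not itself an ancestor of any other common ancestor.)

adbc73a

Ancestors of 2b65b7d: {2b65b7d, 662d00b, adbc73a, cd0b60b}.
Ancestors of ad5d30a: {2be8554, 8b1a9be, a71e25f, ad5d30a, adbc73a, b845558, f57afaa}.
Common ancestors: {adbc73a}.
The only common ancestor is adbc73a, so it is the merge base.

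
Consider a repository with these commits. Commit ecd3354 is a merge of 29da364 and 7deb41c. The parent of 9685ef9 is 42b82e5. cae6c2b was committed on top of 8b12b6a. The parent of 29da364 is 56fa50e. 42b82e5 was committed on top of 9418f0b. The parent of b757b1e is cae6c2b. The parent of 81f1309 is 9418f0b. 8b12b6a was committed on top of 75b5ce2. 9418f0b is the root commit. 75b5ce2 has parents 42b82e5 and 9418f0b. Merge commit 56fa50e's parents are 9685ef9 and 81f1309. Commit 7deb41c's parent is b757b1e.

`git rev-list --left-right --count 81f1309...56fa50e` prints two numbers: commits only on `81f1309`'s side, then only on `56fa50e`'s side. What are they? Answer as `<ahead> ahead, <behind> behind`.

0 ahead, 3 behind

Reachable from 81f1309: {81f1309, 9418f0b}.
Reachable from 56fa50e: {42b82e5, 56fa50e, 81f1309, 9418f0b, 9685ef9}.
Only in 81f1309's history (ahead): {} — 0.
Only in 56fa50e's history (behind): {42b82e5, 56fa50e, 9685ef9} — 3.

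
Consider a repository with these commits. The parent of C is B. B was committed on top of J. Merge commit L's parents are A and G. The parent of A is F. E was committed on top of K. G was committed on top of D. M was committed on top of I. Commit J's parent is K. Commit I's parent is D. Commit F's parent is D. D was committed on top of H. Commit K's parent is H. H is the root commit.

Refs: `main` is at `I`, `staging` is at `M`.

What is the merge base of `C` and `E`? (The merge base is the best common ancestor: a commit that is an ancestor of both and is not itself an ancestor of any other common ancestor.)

Ancestors of C: {B, C, H, J, K}.
Ancestors of E: {E, H, K}.
Common ancestors: {H, K}.
Among these, K is not an ancestor of any other common ancestor — it is the merge base.

K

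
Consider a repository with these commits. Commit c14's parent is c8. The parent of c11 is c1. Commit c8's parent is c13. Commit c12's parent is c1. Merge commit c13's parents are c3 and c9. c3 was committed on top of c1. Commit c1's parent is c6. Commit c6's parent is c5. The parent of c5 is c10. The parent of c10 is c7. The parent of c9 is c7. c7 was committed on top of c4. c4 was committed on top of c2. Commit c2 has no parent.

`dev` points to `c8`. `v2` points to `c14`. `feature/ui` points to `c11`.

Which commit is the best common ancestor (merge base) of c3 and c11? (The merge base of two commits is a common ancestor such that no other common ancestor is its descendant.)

Ancestors of c3: {c1, c10, c2, c3, c4, c5, c6, c7}.
Ancestors of c11: {c1, c10, c11, c2, c4, c5, c6, c7}.
Common ancestors: {c1, c10, c2, c4, c5, c6, c7}.
Among these, c1 is not an ancestor of any other common ancestor — it is the merge base.

c1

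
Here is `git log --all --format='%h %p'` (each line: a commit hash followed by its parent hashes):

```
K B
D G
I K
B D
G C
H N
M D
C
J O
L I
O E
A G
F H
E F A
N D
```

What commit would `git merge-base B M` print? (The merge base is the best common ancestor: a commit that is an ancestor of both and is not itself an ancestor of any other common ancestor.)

Ancestors of B: {B, C, D, G}.
Ancestors of M: {C, D, G, M}.
Common ancestors: {C, D, G}.
Among these, D is not an ancestor of any other common ancestor — it is the merge base.

D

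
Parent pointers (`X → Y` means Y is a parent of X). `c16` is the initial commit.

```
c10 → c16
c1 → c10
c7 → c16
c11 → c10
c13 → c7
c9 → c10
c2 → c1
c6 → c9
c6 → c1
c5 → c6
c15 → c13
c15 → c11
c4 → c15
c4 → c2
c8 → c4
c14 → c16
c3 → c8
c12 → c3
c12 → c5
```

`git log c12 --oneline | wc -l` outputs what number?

Walking parent pointers from c12: reachable set = {c1, c10, c11, c12, c13, c15, c16, c2, c3, c4, c5, c6, c7, c8, c9}.
That is 15 commits.

15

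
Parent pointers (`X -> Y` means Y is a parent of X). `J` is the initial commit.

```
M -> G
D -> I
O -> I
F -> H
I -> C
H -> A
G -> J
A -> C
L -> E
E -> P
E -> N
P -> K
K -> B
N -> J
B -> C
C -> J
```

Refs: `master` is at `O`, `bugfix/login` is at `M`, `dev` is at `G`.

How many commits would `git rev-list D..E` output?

5

Reachable from E: {B, C, E, J, K, N, P}.
Reachable from D: {C, D, I, J}.
In E's history but not D's: {B, E, K, N, P} — 5 commits.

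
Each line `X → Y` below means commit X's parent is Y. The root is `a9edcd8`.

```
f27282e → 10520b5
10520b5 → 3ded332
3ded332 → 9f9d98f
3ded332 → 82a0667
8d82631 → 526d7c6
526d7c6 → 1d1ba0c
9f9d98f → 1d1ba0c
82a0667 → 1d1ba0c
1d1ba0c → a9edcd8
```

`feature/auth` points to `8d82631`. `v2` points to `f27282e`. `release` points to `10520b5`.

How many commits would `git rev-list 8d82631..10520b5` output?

4

Reachable from 10520b5: {10520b5, 1d1ba0c, 3ded332, 82a0667, 9f9d98f, a9edcd8}.
Reachable from 8d82631: {1d1ba0c, 526d7c6, 8d82631, a9edcd8}.
In 10520b5's history but not 8d82631's: {10520b5, 3ded332, 82a0667, 9f9d98f} — 4 commits.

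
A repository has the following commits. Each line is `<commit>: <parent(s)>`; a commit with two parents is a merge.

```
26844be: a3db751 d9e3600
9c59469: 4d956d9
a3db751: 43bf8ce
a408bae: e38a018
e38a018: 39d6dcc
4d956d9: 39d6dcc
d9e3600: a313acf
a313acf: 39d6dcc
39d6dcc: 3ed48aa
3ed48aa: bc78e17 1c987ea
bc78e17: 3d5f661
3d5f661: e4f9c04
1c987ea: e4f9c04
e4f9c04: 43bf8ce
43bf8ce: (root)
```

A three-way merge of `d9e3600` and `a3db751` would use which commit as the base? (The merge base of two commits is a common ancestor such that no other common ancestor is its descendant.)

43bf8ce

Ancestors of d9e3600: {1c987ea, 39d6dcc, 3d5f661, 3ed48aa, 43bf8ce, a313acf, bc78e17, d9e3600, e4f9c04}.
Ancestors of a3db751: {43bf8ce, a3db751}.
Common ancestors: {43bf8ce}.
The only common ancestor is 43bf8ce, so it is the merge base.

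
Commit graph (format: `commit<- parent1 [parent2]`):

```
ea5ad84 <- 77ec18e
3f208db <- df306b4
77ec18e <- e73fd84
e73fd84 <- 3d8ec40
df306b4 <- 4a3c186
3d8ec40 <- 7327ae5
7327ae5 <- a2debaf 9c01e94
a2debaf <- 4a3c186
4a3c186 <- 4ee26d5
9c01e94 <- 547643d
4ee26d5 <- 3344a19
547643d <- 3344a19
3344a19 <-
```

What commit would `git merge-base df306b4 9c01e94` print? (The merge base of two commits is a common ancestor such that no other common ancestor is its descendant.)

3344a19

Ancestors of df306b4: {3344a19, 4a3c186, 4ee26d5, df306b4}.
Ancestors of 9c01e94: {3344a19, 547643d, 9c01e94}.
Common ancestors: {3344a19}.
The only common ancestor is 3344a19, so it is the merge base.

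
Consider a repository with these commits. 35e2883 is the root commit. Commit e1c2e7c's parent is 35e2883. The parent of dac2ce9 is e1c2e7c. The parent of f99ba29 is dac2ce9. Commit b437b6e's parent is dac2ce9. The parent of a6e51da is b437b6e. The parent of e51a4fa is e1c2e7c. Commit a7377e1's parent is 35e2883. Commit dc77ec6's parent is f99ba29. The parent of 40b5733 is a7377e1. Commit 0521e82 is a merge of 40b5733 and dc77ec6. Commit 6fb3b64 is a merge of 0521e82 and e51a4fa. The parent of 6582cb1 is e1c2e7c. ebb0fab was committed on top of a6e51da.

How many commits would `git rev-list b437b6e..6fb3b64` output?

Reachable from 6fb3b64: {0521e82, 35e2883, 40b5733, 6fb3b64, a7377e1, dac2ce9, dc77ec6, e1c2e7c, e51a4fa, f99ba29}.
Reachable from b437b6e: {35e2883, b437b6e, dac2ce9, e1c2e7c}.
In 6fb3b64's history but not b437b6e's: {0521e82, 40b5733, 6fb3b64, a7377e1, dc77ec6, e51a4fa, f99ba29} — 7 commits.

7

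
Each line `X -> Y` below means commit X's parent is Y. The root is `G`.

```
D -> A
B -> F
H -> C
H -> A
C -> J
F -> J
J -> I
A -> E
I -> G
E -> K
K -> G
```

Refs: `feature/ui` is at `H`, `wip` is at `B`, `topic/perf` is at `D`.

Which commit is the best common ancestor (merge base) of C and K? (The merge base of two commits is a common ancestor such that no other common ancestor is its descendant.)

Ancestors of C: {C, G, I, J}.
Ancestors of K: {G, K}.
Common ancestors: {G}.
The only common ancestor is G, so it is the merge base.

G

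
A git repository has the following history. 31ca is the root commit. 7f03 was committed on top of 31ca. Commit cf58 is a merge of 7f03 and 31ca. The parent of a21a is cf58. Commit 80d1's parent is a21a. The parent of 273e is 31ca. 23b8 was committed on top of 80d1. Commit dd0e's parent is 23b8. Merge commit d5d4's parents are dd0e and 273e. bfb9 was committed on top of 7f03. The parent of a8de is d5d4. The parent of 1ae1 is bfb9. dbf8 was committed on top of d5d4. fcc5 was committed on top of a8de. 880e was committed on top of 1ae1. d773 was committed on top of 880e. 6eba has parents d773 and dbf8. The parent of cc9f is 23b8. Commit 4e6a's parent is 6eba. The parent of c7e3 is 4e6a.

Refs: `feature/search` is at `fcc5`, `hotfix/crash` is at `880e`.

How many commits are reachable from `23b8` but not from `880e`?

Reachable from 23b8: {23b8, 31ca, 7f03, 80d1, a21a, cf58}.
Reachable from 880e: {1ae1, 31ca, 7f03, 880e, bfb9}.
In 23b8's history but not 880e's: {23b8, 80d1, a21a, cf58} — 4 commits.

4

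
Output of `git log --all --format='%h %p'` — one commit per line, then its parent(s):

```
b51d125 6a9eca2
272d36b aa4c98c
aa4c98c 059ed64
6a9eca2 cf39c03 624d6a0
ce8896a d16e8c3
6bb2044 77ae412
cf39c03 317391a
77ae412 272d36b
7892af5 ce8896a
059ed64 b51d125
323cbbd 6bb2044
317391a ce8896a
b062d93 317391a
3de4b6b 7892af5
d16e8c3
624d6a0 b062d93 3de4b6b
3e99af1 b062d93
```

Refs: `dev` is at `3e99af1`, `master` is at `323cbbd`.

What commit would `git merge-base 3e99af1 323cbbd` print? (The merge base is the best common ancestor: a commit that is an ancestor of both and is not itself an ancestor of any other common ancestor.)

b062d93

Ancestors of 3e99af1: {317391a, 3e99af1, b062d93, ce8896a, d16e8c3}.
Ancestors of 323cbbd: {059ed64, 272d36b, 317391a, 323cbbd, 3de4b6b, 624d6a0, 6a9eca2, 6bb2044, 77ae412, 7892af5, aa4c98c, b062d93, b51d125, ce8896a, cf39c03, d16e8c3}.
Common ancestors: {317391a, b062d93, ce8896a, d16e8c3}.
Among these, b062d93 is not an ancestor of any other common ancestor — it is the merge base.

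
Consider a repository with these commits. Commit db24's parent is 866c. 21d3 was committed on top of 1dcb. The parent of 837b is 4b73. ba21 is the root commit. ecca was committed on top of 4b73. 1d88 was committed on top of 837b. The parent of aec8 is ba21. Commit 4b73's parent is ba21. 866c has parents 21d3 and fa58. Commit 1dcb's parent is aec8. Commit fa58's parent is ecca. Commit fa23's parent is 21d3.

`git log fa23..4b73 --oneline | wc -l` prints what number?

1

Reachable from 4b73: {4b73, ba21}.
Reachable from fa23: {1dcb, 21d3, aec8, ba21, fa23}.
In 4b73's history but not fa23's: {4b73} — 1 commit.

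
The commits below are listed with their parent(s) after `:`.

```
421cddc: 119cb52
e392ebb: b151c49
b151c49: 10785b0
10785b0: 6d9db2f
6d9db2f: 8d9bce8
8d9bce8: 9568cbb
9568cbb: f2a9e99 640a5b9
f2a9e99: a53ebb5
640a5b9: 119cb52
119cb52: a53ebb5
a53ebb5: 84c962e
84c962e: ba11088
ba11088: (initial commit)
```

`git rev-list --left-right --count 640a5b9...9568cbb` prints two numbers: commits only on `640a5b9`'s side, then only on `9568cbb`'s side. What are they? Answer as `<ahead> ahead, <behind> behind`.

Reachable from 640a5b9: {119cb52, 640a5b9, 84c962e, a53ebb5, ba11088}.
Reachable from 9568cbb: {119cb52, 640a5b9, 84c962e, 9568cbb, a53ebb5, ba11088, f2a9e99}.
Only in 640a5b9's history (ahead): {} — 0.
Only in 9568cbb's history (behind): {9568cbb, f2a9e99} — 2.

0 ahead, 2 behind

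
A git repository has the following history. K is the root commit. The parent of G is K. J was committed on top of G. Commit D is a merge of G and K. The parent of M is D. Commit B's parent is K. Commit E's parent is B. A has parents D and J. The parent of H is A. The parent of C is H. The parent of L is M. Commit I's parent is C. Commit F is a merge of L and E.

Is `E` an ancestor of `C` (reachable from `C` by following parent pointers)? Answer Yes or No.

Ancestors of C: {A, C, D, G, H, J, K}.
E is not in that set, so it is not an ancestor of C.

No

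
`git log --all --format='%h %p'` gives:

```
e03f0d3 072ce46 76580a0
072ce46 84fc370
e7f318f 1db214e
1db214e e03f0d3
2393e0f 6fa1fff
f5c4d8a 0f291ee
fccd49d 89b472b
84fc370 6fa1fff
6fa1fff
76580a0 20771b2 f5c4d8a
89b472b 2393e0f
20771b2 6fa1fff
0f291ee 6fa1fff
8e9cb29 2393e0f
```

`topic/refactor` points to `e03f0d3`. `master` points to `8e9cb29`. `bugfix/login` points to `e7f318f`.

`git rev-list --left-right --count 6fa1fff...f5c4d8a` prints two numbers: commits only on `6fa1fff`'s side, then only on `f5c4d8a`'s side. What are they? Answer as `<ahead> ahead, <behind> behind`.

Reachable from 6fa1fff: {6fa1fff}.
Reachable from f5c4d8a: {0f291ee, 6fa1fff, f5c4d8a}.
Only in 6fa1fff's history (ahead): {} — 0.
Only in f5c4d8a's history (behind): {0f291ee, f5c4d8a} — 2.

0 ahead, 2 behind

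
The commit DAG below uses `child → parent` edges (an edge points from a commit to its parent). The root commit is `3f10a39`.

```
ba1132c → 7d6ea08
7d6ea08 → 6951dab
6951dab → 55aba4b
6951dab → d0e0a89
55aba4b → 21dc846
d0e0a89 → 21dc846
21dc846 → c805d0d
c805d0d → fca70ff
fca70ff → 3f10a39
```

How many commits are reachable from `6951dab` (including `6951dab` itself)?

7

Walking parent pointers from 6951dab: reachable set = {21dc846, 3f10a39, 55aba4b, 6951dab, c805d0d, d0e0a89, fca70ff}.
That is 7 commits.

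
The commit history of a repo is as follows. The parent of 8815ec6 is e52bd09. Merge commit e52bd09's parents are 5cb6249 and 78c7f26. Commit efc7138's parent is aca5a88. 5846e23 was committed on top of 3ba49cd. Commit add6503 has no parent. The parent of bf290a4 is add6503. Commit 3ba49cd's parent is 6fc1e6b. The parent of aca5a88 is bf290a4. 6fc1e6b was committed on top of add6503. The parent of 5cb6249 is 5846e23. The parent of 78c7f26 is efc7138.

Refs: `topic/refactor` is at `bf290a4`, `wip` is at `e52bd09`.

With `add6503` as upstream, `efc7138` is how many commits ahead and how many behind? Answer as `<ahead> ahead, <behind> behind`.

Reachable from efc7138: {aca5a88, add6503, bf290a4, efc7138}.
Reachable from add6503: {add6503}.
Only in efc7138's history (ahead): {aca5a88, bf290a4, efc7138} — 3.
Only in add6503's history (behind): {} — 0.

3 ahead, 0 behind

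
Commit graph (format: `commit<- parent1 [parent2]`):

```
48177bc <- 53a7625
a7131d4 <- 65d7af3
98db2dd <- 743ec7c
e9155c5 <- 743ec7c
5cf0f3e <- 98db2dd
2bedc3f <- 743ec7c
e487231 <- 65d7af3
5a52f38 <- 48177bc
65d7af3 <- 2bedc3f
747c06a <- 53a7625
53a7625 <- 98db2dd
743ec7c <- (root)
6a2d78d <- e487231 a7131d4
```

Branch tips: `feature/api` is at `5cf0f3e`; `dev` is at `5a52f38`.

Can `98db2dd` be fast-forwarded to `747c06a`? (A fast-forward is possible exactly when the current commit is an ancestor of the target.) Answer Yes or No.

A fast-forward from 98db2dd to 747c06a is possible iff 98db2dd is an ancestor of 747c06a.
Ancestors of 747c06a: {53a7625, 743ec7c, 747c06a, 98db2dd}.
98db2dd is among them, so fast-forward is possible.

Yes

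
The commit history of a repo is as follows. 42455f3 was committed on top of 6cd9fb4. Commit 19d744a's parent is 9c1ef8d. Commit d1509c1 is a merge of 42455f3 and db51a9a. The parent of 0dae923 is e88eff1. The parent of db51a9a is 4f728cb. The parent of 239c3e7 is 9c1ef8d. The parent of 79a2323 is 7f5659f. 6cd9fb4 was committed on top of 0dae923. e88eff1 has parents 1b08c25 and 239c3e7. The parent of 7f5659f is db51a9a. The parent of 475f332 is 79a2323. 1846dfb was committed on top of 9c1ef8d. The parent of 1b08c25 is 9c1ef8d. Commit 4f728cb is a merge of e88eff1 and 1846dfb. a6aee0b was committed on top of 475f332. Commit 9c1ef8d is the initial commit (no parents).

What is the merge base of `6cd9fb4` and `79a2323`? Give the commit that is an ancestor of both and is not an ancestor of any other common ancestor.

e88eff1

Ancestors of 6cd9fb4: {0dae923, 1b08c25, 239c3e7, 6cd9fb4, 9c1ef8d, e88eff1}.
Ancestors of 79a2323: {1846dfb, 1b08c25, 239c3e7, 4f728cb, 79a2323, 7f5659f, 9c1ef8d, db51a9a, e88eff1}.
Common ancestors: {1b08c25, 239c3e7, 9c1ef8d, e88eff1}.
Among these, e88eff1 is not an ancestor of any other common ancestor — it is the merge base.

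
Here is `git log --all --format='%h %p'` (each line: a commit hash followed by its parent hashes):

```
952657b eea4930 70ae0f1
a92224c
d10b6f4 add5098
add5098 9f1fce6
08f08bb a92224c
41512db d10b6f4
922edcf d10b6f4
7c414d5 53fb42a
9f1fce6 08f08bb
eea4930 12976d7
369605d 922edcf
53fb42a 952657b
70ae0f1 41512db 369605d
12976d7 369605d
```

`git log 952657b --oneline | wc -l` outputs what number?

12

Walking parent pointers from 952657b: reachable set = {08f08bb, 12976d7, 369605d, 41512db, 70ae0f1, 922edcf, 952657b, 9f1fce6, a92224c, add5098, d10b6f4, eea4930}.
That is 12 commits.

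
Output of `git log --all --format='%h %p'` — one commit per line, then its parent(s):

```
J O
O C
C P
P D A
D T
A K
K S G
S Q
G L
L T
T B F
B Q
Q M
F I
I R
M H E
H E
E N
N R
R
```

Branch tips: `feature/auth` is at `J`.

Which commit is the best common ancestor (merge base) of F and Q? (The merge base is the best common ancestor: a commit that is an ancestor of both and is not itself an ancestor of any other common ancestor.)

R

Ancestors of F: {F, I, R}.
Ancestors of Q: {E, H, M, N, Q, R}.
Common ancestors: {R}.
The only common ancestor is R, so it is the merge base.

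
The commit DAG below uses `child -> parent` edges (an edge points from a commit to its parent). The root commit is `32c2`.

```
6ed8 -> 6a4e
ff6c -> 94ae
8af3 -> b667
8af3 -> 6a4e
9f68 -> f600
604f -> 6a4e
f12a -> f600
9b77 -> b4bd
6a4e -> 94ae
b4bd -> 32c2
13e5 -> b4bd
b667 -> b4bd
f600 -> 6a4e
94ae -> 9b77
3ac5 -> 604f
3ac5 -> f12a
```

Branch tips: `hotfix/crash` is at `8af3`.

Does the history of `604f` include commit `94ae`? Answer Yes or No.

Ancestors of 604f (commits reachable by following parents): {32c2, 604f, 6a4e, 94ae, 9b77, b4bd}.
94ae is in that set, so it is an ancestor of 604f.

Yes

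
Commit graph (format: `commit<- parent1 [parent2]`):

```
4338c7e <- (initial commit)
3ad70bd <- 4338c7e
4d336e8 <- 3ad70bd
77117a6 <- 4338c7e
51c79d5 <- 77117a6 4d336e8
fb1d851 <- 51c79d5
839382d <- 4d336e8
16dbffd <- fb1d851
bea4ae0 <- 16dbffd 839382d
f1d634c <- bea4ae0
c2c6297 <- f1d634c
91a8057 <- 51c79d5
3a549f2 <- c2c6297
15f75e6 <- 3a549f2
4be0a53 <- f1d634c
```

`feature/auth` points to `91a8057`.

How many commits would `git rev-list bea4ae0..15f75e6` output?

4

Reachable from 15f75e6: {15f75e6, 16dbffd, 3a549f2, 3ad70bd, 4338c7e, 4d336e8, 51c79d5, 77117a6, 839382d, bea4ae0, c2c6297, f1d634c, fb1d851}.
Reachable from bea4ae0: {16dbffd, 3ad70bd, 4338c7e, 4d336e8, 51c79d5, 77117a6, 839382d, bea4ae0, fb1d851}.
In 15f75e6's history but not bea4ae0's: {15f75e6, 3a549f2, c2c6297, f1d634c} — 4 commits.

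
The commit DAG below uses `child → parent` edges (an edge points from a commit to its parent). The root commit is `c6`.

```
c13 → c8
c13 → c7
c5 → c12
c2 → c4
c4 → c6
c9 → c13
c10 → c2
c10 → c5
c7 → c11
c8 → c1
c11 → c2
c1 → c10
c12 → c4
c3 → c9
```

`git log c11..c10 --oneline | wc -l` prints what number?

3

Reachable from c10: {c10, c12, c2, c4, c5, c6}.
Reachable from c11: {c11, c2, c4, c6}.
In c10's history but not c11's: {c10, c12, c5} — 3 commits.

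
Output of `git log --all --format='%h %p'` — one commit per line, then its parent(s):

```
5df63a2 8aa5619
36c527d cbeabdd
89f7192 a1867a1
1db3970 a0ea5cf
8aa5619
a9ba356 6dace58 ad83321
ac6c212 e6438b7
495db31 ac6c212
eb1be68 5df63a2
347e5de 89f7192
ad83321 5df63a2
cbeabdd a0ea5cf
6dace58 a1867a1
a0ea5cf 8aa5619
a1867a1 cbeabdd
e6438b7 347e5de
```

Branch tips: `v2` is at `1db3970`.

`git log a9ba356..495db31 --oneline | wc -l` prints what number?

Reachable from 495db31: {347e5de, 495db31, 89f7192, 8aa5619, a0ea5cf, a1867a1, ac6c212, cbeabdd, e6438b7}.
Reachable from a9ba356: {5df63a2, 6dace58, 8aa5619, a0ea5cf, a1867a1, a9ba356, ad83321, cbeabdd}.
In 495db31's history but not a9ba356's: {347e5de, 495db31, 89f7192, ac6c212, e6438b7} — 5 commits.

5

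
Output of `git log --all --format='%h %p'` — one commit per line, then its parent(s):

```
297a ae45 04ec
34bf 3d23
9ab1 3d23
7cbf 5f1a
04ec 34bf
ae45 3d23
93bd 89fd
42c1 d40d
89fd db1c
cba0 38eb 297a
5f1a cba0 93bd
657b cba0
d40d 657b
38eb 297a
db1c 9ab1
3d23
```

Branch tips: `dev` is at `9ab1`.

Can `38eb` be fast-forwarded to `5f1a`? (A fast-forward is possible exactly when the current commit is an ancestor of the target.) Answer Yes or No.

Yes

A fast-forward from 38eb to 5f1a is possible iff 38eb is an ancestor of 5f1a.
Ancestors of 5f1a: {04ec, 297a, 34bf, 38eb, 3d23, 5f1a, 89fd, 93bd, 9ab1, ae45, cba0, db1c}.
38eb is among them, so fast-forward is possible.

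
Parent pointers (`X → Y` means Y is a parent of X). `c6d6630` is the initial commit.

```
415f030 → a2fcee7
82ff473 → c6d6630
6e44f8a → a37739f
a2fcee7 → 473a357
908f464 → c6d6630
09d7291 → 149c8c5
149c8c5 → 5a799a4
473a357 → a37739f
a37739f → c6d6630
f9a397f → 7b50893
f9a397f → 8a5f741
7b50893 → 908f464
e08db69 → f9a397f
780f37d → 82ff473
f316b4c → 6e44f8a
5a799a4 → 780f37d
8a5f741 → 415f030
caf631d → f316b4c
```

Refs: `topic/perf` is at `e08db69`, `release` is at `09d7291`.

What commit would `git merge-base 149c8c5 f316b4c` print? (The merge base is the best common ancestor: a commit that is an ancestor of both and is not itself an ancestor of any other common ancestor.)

c6d6630

Ancestors of 149c8c5: {149c8c5, 5a799a4, 780f37d, 82ff473, c6d6630}.
Ancestors of f316b4c: {6e44f8a, a37739f, c6d6630, f316b4c}.
Common ancestors: {c6d6630}.
The only common ancestor is c6d6630, so it is the merge base.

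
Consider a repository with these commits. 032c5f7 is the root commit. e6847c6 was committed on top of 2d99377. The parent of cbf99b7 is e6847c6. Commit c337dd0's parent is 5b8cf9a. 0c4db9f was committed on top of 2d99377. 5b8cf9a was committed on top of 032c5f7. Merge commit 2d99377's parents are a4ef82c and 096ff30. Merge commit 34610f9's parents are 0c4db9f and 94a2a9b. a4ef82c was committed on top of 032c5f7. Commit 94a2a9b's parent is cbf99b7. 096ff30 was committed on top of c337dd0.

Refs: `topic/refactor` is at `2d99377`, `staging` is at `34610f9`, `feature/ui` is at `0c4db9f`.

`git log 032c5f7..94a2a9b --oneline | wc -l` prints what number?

Reachable from 94a2a9b: {032c5f7, 096ff30, 2d99377, 5b8cf9a, 94a2a9b, a4ef82c, c337dd0, cbf99b7, e6847c6}.
Reachable from 032c5f7: {032c5f7}.
In 94a2a9b's history but not 032c5f7's: {096ff30, 2d99377, 5b8cf9a, 94a2a9b, a4ef82c, c337dd0, cbf99b7, e6847c6} — 8 commits.

8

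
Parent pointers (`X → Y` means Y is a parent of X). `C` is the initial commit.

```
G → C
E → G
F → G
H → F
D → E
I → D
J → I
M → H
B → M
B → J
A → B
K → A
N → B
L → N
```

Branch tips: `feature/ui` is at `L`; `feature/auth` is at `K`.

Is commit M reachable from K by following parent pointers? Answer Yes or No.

Yes

Ancestors of K (commits reachable by following parents): {A, B, C, D, E, F, G, H, I, J, K, M}.
M is in that set, so it is an ancestor of K.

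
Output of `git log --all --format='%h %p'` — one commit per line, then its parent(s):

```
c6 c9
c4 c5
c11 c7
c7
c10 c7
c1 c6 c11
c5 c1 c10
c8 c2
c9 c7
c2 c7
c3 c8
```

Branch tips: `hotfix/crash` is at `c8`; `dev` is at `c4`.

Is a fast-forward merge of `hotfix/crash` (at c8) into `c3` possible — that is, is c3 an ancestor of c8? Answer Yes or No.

No

A fast-forward from c3 to c8 is possible iff c3 is an ancestor of c8.
Ancestors of c8: {c2, c7, c8}.
c3 is not among them, so fast-forward is not possible.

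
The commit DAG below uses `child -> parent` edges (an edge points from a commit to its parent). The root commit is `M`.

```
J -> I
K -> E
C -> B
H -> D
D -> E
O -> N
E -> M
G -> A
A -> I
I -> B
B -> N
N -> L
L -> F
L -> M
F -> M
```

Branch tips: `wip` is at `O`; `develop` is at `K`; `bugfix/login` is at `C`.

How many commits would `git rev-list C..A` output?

2

Reachable from A: {A, B, F, I, L, M, N}.
Reachable from C: {B, C, F, L, M, N}.
In A's history but not C's: {A, I} — 2 commits.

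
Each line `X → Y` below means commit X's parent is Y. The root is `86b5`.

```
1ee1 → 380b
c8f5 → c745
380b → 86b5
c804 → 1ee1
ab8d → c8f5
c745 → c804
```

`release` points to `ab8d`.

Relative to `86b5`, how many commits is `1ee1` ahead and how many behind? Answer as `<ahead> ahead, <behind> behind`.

Reachable from 1ee1: {1ee1, 380b, 86b5}.
Reachable from 86b5: {86b5}.
Only in 1ee1's history (ahead): {1ee1, 380b} — 2.
Only in 86b5's history (behind): {} — 0.

2 ahead, 0 behind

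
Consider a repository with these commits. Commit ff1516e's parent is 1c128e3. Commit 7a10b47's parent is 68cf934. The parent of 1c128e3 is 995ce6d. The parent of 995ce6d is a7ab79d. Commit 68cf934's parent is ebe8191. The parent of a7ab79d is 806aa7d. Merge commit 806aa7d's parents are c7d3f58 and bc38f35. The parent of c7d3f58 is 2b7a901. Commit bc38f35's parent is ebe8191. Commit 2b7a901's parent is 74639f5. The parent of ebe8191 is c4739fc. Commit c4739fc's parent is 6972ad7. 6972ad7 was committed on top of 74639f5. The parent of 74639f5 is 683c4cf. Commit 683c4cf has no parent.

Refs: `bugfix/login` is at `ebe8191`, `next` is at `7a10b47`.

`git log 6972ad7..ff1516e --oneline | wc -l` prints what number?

10

Reachable from ff1516e: {1c128e3, 2b7a901, 683c4cf, 6972ad7, 74639f5, 806aa7d, 995ce6d, a7ab79d, bc38f35, c4739fc, c7d3f58, ebe8191, ff1516e}.
Reachable from 6972ad7: {683c4cf, 6972ad7, 74639f5}.
In ff1516e's history but not 6972ad7's: {1c128e3, 2b7a901, 806aa7d, 995ce6d, a7ab79d, bc38f35, c4739fc, c7d3f58, ebe8191, ff1516e} — 10 commits.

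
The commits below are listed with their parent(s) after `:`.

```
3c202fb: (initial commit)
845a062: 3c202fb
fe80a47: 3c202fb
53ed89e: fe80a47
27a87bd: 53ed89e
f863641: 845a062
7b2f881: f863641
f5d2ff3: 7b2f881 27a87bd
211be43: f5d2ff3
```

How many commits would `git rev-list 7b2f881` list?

4

Walking parent pointers from 7b2f881: reachable set = {3c202fb, 7b2f881, 845a062, f863641}.
That is 4 commits.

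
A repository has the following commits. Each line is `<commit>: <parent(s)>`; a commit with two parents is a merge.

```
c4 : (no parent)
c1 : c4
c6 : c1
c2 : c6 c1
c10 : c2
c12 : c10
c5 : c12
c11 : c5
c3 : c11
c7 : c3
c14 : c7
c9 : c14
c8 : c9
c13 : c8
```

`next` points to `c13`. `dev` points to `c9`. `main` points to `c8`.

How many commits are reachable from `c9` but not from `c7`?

Reachable from c9: {c1, c10, c11, c12, c14, c2, c3, c4, c5, c6, c7, c9}.
Reachable from c7: {c1, c10, c11, c12, c2, c3, c4, c5, c6, c7}.
In c9's history but not c7's: {c14, c9} — 2 commits.

2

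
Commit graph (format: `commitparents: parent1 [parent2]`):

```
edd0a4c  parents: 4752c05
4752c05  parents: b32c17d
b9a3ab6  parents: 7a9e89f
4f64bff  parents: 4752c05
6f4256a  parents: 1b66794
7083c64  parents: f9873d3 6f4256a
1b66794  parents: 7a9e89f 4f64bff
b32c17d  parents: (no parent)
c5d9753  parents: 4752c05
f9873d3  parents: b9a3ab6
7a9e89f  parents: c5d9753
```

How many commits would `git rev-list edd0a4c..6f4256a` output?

5

Reachable from 6f4256a: {1b66794, 4752c05, 4f64bff, 6f4256a, 7a9e89f, b32c17d, c5d9753}.
Reachable from edd0a4c: {4752c05, b32c17d, edd0a4c}.
In 6f4256a's history but not edd0a4c's: {1b66794, 4f64bff, 6f4256a, 7a9e89f, c5d9753} — 5 commits.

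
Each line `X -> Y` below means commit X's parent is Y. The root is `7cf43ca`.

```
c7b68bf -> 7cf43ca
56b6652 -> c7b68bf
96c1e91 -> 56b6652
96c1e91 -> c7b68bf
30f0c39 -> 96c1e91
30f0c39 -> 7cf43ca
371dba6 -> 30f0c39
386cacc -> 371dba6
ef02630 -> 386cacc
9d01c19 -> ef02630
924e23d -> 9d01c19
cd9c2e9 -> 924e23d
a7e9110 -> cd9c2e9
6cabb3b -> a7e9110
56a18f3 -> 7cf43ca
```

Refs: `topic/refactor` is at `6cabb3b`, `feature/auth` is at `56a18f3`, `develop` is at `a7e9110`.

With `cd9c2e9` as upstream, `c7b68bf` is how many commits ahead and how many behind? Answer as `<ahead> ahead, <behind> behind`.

Reachable from c7b68bf: {7cf43ca, c7b68bf}.
Reachable from cd9c2e9: {30f0c39, 371dba6, 386cacc, 56b6652, 7cf43ca, 924e23d, 96c1e91, 9d01c19, c7b68bf, cd9c2e9, ef02630}.
Only in c7b68bf's history (ahead): {} — 0.
Only in cd9c2e9's history (behind): {30f0c39, 371dba6, 386cacc, 56b6652, 924e23d, 96c1e91, 9d01c19, cd9c2e9, ef02630} — 9.

0 ahead, 9 behind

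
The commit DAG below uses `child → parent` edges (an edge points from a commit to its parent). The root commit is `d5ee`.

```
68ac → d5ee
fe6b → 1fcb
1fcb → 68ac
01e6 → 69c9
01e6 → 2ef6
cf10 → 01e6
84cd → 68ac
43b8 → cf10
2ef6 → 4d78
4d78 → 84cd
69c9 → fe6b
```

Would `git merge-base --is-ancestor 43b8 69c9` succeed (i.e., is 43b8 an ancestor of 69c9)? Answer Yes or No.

No

Ancestors of 69c9: {1fcb, 68ac, 69c9, d5ee, fe6b}.
43b8 is not in that set, so it is not an ancestor of 69c9.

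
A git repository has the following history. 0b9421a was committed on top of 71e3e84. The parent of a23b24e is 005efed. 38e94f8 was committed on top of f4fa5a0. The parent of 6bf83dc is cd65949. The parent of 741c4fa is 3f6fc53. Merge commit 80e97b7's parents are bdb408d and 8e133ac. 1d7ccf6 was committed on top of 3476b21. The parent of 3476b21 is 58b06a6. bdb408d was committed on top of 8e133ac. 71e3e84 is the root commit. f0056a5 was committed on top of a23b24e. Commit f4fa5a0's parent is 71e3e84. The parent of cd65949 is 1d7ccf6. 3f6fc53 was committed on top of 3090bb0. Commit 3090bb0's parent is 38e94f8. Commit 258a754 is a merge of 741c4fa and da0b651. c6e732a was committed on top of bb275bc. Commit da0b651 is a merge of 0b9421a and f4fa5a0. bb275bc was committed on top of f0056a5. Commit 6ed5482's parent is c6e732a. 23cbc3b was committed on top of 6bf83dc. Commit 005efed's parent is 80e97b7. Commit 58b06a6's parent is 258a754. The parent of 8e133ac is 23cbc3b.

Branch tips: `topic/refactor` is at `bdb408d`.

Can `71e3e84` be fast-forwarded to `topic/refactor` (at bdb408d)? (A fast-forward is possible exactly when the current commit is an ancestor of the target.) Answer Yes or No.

A fast-forward from 71e3e84 to bdb408d is possible iff 71e3e84 is an ancestor of bdb408d.
Ancestors of bdb408d: {0b9421a, 1d7ccf6, 23cbc3b, 258a754, 3090bb0, 3476b21, 38e94f8, 3f6fc53, 58b06a6, 6bf83dc, 71e3e84, 741c4fa, 8e133ac, bdb408d, cd65949, da0b651, f4fa5a0}.
71e3e84 is among them, so fast-forward is possible.

Yes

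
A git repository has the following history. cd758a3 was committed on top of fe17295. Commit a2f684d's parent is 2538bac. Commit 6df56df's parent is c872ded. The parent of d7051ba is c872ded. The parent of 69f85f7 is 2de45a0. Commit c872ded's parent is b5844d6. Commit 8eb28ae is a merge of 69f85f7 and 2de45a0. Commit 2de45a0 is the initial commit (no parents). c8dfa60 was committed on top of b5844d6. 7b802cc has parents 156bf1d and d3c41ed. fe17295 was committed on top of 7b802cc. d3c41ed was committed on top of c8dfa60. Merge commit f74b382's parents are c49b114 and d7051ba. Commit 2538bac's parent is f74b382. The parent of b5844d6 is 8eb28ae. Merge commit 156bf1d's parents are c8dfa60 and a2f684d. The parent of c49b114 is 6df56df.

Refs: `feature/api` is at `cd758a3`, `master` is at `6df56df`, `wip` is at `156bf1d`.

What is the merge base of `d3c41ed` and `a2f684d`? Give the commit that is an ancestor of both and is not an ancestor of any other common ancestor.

Ancestors of d3c41ed: {2de45a0, 69f85f7, 8eb28ae, b5844d6, c8dfa60, d3c41ed}.
Ancestors of a2f684d: {2538bac, 2de45a0, 69f85f7, 6df56df, 8eb28ae, a2f684d, b5844d6, c49b114, c872ded, d7051ba, f74b382}.
Common ancestors: {2de45a0, 69f85f7, 8eb28ae, b5844d6}.
Among these, b5844d6 is not an ancestor of any other common ancestor — it is the merge base.

b5844d6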